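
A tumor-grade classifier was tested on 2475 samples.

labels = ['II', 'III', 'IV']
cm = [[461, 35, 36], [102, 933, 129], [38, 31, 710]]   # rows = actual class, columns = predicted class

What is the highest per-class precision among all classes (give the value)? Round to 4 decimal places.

Per-class precision (TP/(TP+FP)):
  II: TP=461, FP=102+38=140 → 461/601 = 0.76705
  III: TP=933, FP=35+31=66 → 933/999 = 0.93393
  IV: TP=710, FP=36+129=165 → 710/875 = 0.81143
Highest is class 'III' with precision = 0.9339.

0.9339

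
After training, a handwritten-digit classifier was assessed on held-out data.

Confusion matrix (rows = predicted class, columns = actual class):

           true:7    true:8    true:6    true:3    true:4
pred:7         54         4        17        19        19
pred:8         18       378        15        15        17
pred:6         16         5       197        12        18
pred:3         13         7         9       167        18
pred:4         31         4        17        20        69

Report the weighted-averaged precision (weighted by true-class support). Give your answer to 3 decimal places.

Per-class precision (TP/(TP+FP)):
  7: TP=54, FP=4+17+19+19=59 → 54/113 = 0.4779
  8: TP=378, FP=18+15+15+17=65 → 378/443 = 0.8533
  6: TP=197, FP=16+5+12+18=51 → 197/248 = 0.7944
  3: TP=167, FP=13+7+9+18=47 → 167/214 = 0.7804
  4: TP=69, FP=31+4+17+20=72 → 69/141 = 0.4894
Weighted-precision = Σ (supportᵢ/N)·precisionᵢ with N=1159: (132/1159)·0.4779 + (398/1159)·0.8533 + (255/1159)·0.7944 + (233/1159)·0.7804 + (141/1159)·0.4894 = 0.739

0.739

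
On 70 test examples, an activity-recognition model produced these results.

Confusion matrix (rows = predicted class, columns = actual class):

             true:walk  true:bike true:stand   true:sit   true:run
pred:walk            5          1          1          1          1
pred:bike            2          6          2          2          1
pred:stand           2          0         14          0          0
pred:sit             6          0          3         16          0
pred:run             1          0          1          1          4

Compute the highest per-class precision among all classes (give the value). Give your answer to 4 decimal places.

0.8750

Per-class precision (TP/(TP+FP)):
  walk: TP=5, FP=1+1+1+1=4 → 5/9 = 0.55556
  bike: TP=6, FP=2+2+2+1=7 → 6/13 = 0.46154
  stand: TP=14, FP=2+0+0+0=2 → 14/16 = 0.87500
  sit: TP=16, FP=6+0+3+0=9 → 16/25 = 0.64000
  run: TP=4, FP=1+0+1+1=3 → 4/7 = 0.57143
Highest is class 'stand' with precision = 0.8750.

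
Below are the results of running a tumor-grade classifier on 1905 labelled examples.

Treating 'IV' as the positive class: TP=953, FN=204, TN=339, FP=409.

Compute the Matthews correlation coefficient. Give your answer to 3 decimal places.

0.300

MCC = (TP·TN − FP·FN) / √((TP+FP)(TP+FN)(TN+FP)(TN+FN))
Numerator = 953·339 − 409·204 = 239631
Denominator = √(1362·1157·748·543) = √640047040776 = 800029.3999
MCC = 239631 / 800029.3999 = 0.300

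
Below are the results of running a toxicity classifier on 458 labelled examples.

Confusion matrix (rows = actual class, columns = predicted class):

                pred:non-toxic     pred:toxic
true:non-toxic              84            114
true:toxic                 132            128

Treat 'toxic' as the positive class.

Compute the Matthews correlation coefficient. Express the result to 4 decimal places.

-0.0828

MCC = (TP·TN − FP·FN) / √((TP+FP)(TP+FN)(TN+FP)(TN+FN))
Numerator = 128·84 − 114·132 = -4296
Denominator = √(242·260·198·216) = √2690962560 = 51874.4885
MCC = -4296 / 51874.4885 = -0.0828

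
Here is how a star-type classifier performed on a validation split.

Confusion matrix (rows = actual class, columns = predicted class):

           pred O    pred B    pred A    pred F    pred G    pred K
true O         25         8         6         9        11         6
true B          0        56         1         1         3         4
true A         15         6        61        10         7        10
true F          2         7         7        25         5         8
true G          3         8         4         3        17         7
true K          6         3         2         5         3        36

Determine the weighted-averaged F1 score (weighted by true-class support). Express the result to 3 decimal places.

0.560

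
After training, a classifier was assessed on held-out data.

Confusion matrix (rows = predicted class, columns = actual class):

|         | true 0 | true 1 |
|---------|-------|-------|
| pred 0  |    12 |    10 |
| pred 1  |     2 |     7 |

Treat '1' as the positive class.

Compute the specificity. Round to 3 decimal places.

0.857

Specificity = TN/(TN+FP) = 12/(12+2) = 0.857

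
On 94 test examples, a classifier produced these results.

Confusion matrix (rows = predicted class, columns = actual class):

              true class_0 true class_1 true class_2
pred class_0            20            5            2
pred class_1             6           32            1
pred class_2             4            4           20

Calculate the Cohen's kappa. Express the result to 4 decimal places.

0.6424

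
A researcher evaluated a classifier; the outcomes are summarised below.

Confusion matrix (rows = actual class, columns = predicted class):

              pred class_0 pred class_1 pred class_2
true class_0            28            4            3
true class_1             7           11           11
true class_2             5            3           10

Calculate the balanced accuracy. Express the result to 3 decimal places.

Balanced accuracy = mean of per-class recall.
  class_0: recall = 28/35 = 0.8000
  class_1: recall = 11/29 = 0.3793
  class_2: recall = 10/18 = 0.5556
Mean = (0.8000 + 0.3793 + 0.5556) / 3 = 0.578

0.578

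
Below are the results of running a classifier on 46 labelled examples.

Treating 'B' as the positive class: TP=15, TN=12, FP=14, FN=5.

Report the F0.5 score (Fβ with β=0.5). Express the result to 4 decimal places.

0.5515

Fβ = (1+β²)·TP / ((1+β²)·TP + β²·FN + FP), with β²=1/4
= 1.25·15 / (1.25·15 + 0.25·5 + 14) = 0.5515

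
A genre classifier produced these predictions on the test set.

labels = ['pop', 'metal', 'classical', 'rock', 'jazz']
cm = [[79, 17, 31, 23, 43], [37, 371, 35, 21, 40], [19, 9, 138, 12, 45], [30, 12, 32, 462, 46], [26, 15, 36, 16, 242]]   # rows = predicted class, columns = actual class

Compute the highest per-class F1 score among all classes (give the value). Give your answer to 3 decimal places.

Per-class F1 score (2·TP/(2·TP+FP+FN)):
  pop: TP=79, FP=17+31+23+43=114, FN=37+19+30+26=112 → 158/384 = 0.4115
  metal: TP=371, FP=37+35+21+40=133, FN=17+9+12+15=53 → 742/928 = 0.7996
  classical: TP=138, FP=19+9+12+45=85, FN=31+35+32+36=134 → 276/495 = 0.5576
  rock: TP=462, FP=30+12+32+46=120, FN=23+21+12+16=72 → 924/1116 = 0.8280
  jazz: TP=242, FP=26+15+36+16=93, FN=43+40+45+46=174 → 484/751 = 0.6445
Highest is class 'rock' with F1 score = 0.828.

0.828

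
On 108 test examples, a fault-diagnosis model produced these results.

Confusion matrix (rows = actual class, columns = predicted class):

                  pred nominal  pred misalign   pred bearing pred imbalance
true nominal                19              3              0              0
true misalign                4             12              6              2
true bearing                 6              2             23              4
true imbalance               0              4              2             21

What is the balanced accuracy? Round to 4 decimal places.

0.6996

Balanced accuracy = mean of per-class recall.
  nominal: recall = 19/22 = 0.86364
  misalign: recall = 12/24 = 0.50000
  bearing: recall = 23/35 = 0.65714
  imbalance: recall = 21/27 = 0.77778
Mean = (0.86364 + 0.50000 + 0.65714 + 0.77778) / 4 = 0.6996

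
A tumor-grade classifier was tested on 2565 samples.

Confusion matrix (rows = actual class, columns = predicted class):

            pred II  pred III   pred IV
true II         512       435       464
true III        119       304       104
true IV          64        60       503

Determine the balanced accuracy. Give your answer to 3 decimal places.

0.581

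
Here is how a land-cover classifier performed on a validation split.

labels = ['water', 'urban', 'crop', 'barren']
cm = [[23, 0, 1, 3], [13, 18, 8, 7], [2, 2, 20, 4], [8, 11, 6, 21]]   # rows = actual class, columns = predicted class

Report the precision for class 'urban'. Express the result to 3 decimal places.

0.581

One-vs-rest for 'urban': TP = diagonal; FP = other classes predicted 'urban'; FN = 'urban' predicted as other.
precision = TP/(TP+FP).
urban: TP=18, FP=0+2+11=13 → 18/31 = 0.5806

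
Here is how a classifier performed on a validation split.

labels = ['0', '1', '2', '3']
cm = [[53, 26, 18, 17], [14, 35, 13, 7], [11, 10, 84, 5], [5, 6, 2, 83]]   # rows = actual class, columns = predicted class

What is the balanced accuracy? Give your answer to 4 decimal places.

Balanced accuracy = mean of per-class recall.
  0: recall = 53/114 = 0.46491
  1: recall = 35/69 = 0.50725
  2: recall = 84/110 = 0.76364
  3: recall = 83/96 = 0.86458
Mean = (0.46491 + 0.50725 + 0.76364 + 0.86458) / 4 = 0.6501

0.6501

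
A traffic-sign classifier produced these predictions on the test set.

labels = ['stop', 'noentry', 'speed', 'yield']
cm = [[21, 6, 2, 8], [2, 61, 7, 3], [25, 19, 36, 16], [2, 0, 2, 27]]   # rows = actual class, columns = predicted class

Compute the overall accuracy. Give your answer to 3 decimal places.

0.612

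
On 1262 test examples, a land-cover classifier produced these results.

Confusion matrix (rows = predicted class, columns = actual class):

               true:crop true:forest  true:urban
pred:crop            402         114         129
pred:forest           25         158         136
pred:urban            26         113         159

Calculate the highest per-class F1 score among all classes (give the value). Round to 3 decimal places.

0.732

Per-class F1 score (2·TP/(2·TP+FP+FN)):
  crop: TP=402, FP=114+129=243, FN=25+26=51 → 804/1098 = 0.7322
  forest: TP=158, FP=25+136=161, FN=114+113=227 → 316/704 = 0.4489
  urban: TP=159, FP=26+113=139, FN=129+136=265 → 318/722 = 0.4404
Highest is class 'crop' with F1 score = 0.732.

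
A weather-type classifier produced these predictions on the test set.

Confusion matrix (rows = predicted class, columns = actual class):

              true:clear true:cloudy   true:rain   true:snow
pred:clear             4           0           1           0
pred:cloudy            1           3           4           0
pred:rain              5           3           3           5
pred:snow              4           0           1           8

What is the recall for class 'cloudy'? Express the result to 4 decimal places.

Take TP from the diagonal, FP from the rest of the 'cloudy' prediction marginal, FN from the rest of the 'cloudy' actual marginal.
recall = TP/(TP+FN).
cloudy: TP=3, FN=0+3+0=3 → 3/6 = 0.50000

0.5000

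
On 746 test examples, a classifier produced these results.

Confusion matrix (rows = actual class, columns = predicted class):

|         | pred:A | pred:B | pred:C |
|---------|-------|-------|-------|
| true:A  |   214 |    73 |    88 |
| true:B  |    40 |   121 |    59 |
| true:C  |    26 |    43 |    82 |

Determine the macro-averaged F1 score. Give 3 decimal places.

Per-class F1 score (2·TP/(2·TP+FP+FN)):
  A: TP=214, FP=40+26=66, FN=73+88=161 → 428/655 = 0.6534
  B: TP=121, FP=73+43=116, FN=40+59=99 → 242/457 = 0.5295
  C: TP=82, FP=88+59=147, FN=26+43=69 → 164/380 = 0.4316
Macro-F1 score = mean = (0.6534 + 0.5295 + 0.4316) / 3 = 0.538

0.538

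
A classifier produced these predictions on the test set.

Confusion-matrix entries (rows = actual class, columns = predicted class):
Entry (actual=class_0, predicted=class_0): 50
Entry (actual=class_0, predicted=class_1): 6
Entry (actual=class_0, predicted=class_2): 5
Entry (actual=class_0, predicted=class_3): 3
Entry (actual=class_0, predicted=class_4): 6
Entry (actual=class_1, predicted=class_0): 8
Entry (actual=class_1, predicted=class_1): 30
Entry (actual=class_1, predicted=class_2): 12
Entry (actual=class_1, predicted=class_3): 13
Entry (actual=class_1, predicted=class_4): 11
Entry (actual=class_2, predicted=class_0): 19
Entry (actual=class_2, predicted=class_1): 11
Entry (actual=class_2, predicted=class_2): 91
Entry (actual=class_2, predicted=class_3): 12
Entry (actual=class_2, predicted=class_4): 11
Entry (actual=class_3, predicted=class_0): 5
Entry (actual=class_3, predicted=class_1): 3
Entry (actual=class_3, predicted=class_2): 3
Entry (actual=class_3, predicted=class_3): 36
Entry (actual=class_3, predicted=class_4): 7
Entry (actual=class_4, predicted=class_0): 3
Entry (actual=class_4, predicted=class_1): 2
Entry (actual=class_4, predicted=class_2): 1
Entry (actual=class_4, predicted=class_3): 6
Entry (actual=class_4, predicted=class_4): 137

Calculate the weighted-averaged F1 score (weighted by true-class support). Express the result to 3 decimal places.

Per-class F1 score (2·TP/(2·TP+FP+FN)):
  class_0: TP=50, FP=8+19+5+3=35, FN=6+5+3+6=20 → 100/155 = 0.6452
  class_1: TP=30, FP=6+11+3+2=22, FN=8+12+13+11=44 → 60/126 = 0.4762
  class_2: TP=91, FP=5+12+3+1=21, FN=19+11+12+11=53 → 182/256 = 0.7109
  class_3: TP=36, FP=3+13+12+6=34, FN=5+3+3+7=18 → 72/124 = 0.5806
  class_4: TP=137, FP=6+11+11+7=35, FN=3+2+1+6=12 → 274/321 = 0.8536
Weighted-F1 score = Σ (supportᵢ/N)·F1 scoreᵢ with N=491: (70/491)·0.6452 + (74/491)·0.4762 + (144/491)·0.7109 + (54/491)·0.5806 + (149/491)·0.8536 = 0.695

0.695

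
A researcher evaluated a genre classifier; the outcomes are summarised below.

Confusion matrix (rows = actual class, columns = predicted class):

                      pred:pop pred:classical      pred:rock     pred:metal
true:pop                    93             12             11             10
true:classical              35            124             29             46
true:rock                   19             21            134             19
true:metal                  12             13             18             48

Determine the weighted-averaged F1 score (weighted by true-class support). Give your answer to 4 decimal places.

Per-class F1 score (2·TP/(2·TP+FP+FN)):
  pop: TP=93, FP=35+19+12=66, FN=12+11+10=33 → 186/285 = 0.65263
  classical: TP=124, FP=12+21+13=46, FN=35+29+46=110 → 248/404 = 0.61386
  rock: TP=134, FP=11+29+18=58, FN=19+21+19=59 → 268/385 = 0.69610
  metal: TP=48, FP=10+46+19=75, FN=12+13+18=43 → 96/214 = 0.44860
Weighted-F1 score = Σ (supportᵢ/N)·F1 scoreᵢ with N=644: (126/644)·0.65263 + (234/644)·0.61386 + (193/644)·0.69610 + (91/644)·0.44860 = 0.6227

0.6227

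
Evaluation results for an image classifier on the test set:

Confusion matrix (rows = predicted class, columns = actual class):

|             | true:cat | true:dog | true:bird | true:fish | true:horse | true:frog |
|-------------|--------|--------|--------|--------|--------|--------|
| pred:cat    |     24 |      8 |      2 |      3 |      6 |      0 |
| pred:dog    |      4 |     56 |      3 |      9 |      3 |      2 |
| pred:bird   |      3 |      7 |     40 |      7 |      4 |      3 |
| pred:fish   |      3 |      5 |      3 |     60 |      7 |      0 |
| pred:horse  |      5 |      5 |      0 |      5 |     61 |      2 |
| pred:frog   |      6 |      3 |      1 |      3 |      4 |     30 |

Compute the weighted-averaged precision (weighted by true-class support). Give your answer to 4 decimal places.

0.7076

Per-class precision (TP/(TP+FP)):
  cat: TP=24, FP=8+2+3+6+0=19 → 24/43 = 0.55814
  dog: TP=56, FP=4+3+9+3+2=21 → 56/77 = 0.72727
  bird: TP=40, FP=3+7+7+4+3=24 → 40/64 = 0.62500
  fish: TP=60, FP=3+5+3+7+0=18 → 60/78 = 0.76923
  horse: TP=61, FP=5+5+0+5+2=17 → 61/78 = 0.78205
  frog: TP=30, FP=6+3+1+3+4=17 → 30/47 = 0.63830
Weighted-precision = Σ (supportᵢ/N)·precisionᵢ with N=387: (45/387)·0.55814 + (84/387)·0.72727 + (49/387)·0.62500 + (87/387)·0.76923 + (85/387)·0.78205 + (37/387)·0.63830 = 0.7076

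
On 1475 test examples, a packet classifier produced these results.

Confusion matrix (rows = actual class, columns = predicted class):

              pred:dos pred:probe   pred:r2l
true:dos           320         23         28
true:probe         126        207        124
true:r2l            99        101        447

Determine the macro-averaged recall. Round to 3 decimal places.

0.669

Per-class recall (TP/(TP+FN)):
  dos: TP=320, FN=23+28=51 → 320/371 = 0.8625
  probe: TP=207, FN=126+124=250 → 207/457 = 0.4530
  r2l: TP=447, FN=99+101=200 → 447/647 = 0.6909
Macro-recall = mean = (0.8625 + 0.4530 + 0.6909) / 3 = 0.669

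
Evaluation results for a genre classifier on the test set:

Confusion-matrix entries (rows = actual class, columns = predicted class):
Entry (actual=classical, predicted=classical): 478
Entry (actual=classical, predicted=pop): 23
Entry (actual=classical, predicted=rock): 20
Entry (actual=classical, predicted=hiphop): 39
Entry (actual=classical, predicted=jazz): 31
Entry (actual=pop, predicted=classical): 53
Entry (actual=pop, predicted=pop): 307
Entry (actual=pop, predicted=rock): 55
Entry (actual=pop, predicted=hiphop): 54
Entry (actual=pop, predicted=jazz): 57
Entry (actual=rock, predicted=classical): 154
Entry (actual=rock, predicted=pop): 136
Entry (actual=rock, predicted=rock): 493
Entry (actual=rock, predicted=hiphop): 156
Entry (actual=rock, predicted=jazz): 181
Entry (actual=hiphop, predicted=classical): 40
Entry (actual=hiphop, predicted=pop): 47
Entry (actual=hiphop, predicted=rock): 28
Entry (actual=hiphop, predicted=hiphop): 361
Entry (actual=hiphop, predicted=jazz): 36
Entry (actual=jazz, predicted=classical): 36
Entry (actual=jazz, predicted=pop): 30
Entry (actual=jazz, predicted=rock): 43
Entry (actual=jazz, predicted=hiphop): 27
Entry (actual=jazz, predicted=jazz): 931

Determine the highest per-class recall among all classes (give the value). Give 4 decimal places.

0.8725

Per-class recall (TP/(TP+FN)):
  classical: TP=478, FN=23+20+39+31=113 → 478/591 = 0.80880
  pop: TP=307, FN=53+55+54+57=219 → 307/526 = 0.58365
  rock: TP=493, FN=154+136+156+181=627 → 493/1120 = 0.44018
  hiphop: TP=361, FN=40+47+28+36=151 → 361/512 = 0.70508
  jazz: TP=931, FN=36+30+43+27=136 → 931/1067 = 0.87254
Highest is class 'jazz' with recall = 0.8725.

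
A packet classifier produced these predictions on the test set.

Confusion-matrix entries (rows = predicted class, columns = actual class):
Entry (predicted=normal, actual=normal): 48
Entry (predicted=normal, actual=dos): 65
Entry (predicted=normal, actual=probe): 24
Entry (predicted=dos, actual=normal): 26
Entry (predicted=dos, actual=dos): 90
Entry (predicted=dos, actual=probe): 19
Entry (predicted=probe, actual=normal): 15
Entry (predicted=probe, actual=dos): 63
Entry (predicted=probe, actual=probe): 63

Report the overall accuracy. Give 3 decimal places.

Accuracy = trace / total = (48+90+63=201) / 413 = 201/413 = 0.487

0.487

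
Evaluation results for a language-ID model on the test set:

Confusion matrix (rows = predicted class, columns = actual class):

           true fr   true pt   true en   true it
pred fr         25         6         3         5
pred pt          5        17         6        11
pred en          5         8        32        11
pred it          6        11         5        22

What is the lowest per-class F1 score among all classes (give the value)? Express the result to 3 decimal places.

Per-class F1 score (2·TP/(2·TP+FP+FN)):
  fr: TP=25, FP=6+3+5=14, FN=5+5+6=16 → 50/80 = 0.6250
  pt: TP=17, FP=5+6+11=22, FN=6+8+11=25 → 34/81 = 0.4198
  en: TP=32, FP=5+8+11=24, FN=3+6+5=14 → 64/102 = 0.6275
  it: TP=22, FP=6+11+5=22, FN=5+11+11=27 → 44/93 = 0.4731
Lowest is class 'pt' with F1 score = 0.420.

0.420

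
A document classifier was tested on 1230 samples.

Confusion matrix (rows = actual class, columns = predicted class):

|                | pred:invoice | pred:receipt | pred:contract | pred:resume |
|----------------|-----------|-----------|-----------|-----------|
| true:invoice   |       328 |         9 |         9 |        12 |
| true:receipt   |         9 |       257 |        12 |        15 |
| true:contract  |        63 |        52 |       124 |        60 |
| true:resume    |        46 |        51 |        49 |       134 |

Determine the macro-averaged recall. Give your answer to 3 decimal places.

0.672

Per-class recall (TP/(TP+FN)):
  invoice: TP=328, FN=9+9+12=30 → 328/358 = 0.9162
  receipt: TP=257, FN=9+12+15=36 → 257/293 = 0.8771
  contract: TP=124, FN=63+52+60=175 → 124/299 = 0.4147
  resume: TP=134, FN=46+51+49=146 → 134/280 = 0.4786
Macro-recall = mean = (0.9162 + 0.8771 + 0.4147 + 0.4786) / 4 = 0.672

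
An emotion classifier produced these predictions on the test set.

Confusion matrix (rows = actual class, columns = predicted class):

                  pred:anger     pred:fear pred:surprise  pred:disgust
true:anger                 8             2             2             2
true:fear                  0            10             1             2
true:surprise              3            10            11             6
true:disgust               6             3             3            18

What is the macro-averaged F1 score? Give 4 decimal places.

0.5328

Per-class F1 score (2·TP/(2·TP+FP+FN)):
  anger: TP=8, FP=0+3+6=9, FN=2+2+2=6 → 16/31 = 0.51613
  fear: TP=10, FP=2+10+3=15, FN=0+1+2=3 → 20/38 = 0.52632
  surprise: TP=11, FP=2+1+3=6, FN=3+10+6=19 → 22/47 = 0.46809
  disgust: TP=18, FP=2+2+6=10, FN=6+3+3=12 → 36/58 = 0.62069
Macro-F1 score = mean = (0.51613 + 0.52632 + 0.46809 + 0.62069) / 4 = 0.5328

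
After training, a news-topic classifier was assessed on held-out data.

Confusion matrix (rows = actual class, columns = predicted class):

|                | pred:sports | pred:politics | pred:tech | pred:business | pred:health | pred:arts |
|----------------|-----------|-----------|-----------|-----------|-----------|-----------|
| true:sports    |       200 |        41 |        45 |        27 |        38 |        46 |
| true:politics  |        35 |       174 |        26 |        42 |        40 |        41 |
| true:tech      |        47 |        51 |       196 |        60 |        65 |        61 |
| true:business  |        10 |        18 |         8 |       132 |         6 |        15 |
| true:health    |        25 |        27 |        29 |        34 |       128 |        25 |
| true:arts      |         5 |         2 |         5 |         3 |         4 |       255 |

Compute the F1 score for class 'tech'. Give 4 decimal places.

0.4968

One-vs-rest for 'tech': TP = diagonal; FP = other classes predicted 'tech'; FN = 'tech' predicted as other.
F1 score = 2·TP/(2·TP+FP+FN).
tech: TP=196, FP=45+26+8+29+5=113, FN=47+51+60+65+61=284 → 392/789 = 0.49683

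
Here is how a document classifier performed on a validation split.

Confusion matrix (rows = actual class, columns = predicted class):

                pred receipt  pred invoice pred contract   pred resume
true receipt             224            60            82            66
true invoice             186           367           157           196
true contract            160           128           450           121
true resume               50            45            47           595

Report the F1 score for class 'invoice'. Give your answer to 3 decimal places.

F1 score = 2·TP/(2·TP+FP+FN).
invoice: TP=367, FP=60+128+45=233, FN=186+157+196=539 → 734/1506 = 0.4874

0.487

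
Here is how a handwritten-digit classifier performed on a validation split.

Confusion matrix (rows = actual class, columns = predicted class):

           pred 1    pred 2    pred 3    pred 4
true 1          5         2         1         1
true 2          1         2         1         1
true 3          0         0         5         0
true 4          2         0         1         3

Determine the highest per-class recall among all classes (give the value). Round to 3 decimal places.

1.000

Per-class recall (TP/(TP+FN)):
  1: TP=5, FN=2+1+1=4 → 5/9 = 0.5556
  2: TP=2, FN=1+1+1=3 → 2/5 = 0.4000
  3: TP=5, FN=0+0+0=0 → 5/5 = 1.0000
  4: TP=3, FN=2+0+1=3 → 3/6 = 0.5000
Highest is class '3' with recall = 1.000.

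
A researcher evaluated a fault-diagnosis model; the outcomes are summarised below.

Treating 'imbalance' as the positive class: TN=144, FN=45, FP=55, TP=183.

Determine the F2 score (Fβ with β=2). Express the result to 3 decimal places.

0.796

Fβ = (1+β²)·TP / ((1+β²)·TP + β²·FN + FP), with β²=4
= 5·183 / (5·183 + 4·45 + 55) = 0.796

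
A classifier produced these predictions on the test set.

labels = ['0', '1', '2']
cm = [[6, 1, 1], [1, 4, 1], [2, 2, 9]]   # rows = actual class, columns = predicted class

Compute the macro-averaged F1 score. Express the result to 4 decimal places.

Per-class F1 score (2·TP/(2·TP+FP+FN)):
  0: TP=6, FP=1+2=3, FN=1+1=2 → 12/17 = 0.70588
  1: TP=4, FP=1+2=3, FN=1+1=2 → 8/13 = 0.61538
  2: TP=9, FP=1+1=2, FN=2+2=4 → 18/24 = 0.75000
Macro-F1 score = mean = (0.70588 + 0.61538 + 0.75000) / 3 = 0.6904

0.6904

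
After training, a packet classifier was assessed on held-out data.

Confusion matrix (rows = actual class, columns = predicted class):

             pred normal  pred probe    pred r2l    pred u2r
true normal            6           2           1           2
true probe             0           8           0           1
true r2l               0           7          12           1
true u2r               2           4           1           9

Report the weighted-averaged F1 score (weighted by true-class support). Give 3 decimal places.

Per-class F1 score (2·TP/(2·TP+FP+FN)):
  normal: TP=6, FP=0+0+2=2, FN=2+1+2=5 → 12/19 = 0.6316
  probe: TP=8, FP=2+7+4=13, FN=0+0+1=1 → 16/30 = 0.5333
  r2l: TP=12, FP=1+0+1=2, FN=0+7+1=8 → 24/34 = 0.7059
  u2r: TP=9, FP=2+1+1=4, FN=2+4+1=7 → 18/29 = 0.6207
Weighted-F1 score = Σ (supportᵢ/N)·F1 scoreᵢ with N=56: (11/56)·0.6316 + (9/56)·0.5333 + (20/56)·0.7059 + (16/56)·0.6207 = 0.639

0.639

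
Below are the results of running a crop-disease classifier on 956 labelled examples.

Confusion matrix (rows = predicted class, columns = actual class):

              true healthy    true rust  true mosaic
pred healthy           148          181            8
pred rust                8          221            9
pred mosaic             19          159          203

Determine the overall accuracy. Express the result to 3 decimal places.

0.598

Accuracy = trace / total = (148+221+203=572) / 956 = 572/956 = 0.598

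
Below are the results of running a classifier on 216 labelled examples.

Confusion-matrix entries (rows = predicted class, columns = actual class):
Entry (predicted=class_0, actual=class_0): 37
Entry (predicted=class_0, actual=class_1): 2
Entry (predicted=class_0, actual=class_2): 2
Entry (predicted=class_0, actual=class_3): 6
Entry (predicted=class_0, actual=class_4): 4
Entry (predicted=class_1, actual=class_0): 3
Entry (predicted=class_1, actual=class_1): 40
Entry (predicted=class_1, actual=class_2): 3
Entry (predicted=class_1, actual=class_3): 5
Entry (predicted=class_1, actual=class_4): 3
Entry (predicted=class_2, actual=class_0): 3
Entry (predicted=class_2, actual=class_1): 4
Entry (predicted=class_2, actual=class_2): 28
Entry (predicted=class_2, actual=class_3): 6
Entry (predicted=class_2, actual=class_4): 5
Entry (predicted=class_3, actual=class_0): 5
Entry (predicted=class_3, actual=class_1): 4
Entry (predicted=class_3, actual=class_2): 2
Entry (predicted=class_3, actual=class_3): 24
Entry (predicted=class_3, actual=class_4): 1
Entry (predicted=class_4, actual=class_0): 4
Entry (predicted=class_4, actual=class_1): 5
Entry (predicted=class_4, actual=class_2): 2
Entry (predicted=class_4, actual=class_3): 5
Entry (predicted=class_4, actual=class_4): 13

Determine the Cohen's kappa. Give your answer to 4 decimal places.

Observed agreement pₒ = trace/N = 142/216 = 0.65741
Expected agreement pₑ = Σ (rowᵢ·colᵢ)/N² = (52·51 + 55·54 + 37·46 + 46·36 + 26·29)/216² = 0.20863
κ = (pₒ − pₑ)/(1 − pₑ) = (0.65741 − 0.20863)/(1 − 0.20863) = 0.5671

0.5671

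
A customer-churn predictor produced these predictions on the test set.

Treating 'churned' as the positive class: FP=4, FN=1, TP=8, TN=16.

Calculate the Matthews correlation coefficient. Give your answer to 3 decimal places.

0.647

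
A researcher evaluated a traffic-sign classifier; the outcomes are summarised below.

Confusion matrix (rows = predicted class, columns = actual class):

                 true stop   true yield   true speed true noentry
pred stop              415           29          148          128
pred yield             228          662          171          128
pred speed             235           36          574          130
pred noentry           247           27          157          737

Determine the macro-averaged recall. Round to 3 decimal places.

0.612

Per-class recall (TP/(TP+FN)):
  stop: TP=415, FN=228+235+247=710 → 415/1125 = 0.3689
  yield: TP=662, FN=29+36+27=92 → 662/754 = 0.8780
  speed: TP=574, FN=148+171+157=476 → 574/1050 = 0.5467
  noentry: TP=737, FN=128+128+130=386 → 737/1123 = 0.6563
Macro-recall = mean = (0.3689 + 0.8780 + 0.5467 + 0.6563) / 4 = 0.612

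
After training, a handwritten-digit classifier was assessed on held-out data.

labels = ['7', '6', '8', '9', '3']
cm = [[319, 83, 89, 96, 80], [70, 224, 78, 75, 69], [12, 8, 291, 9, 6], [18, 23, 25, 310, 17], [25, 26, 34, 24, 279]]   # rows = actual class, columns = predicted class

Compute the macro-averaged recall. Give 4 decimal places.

Per-class recall (TP/(TP+FN)):
  7: TP=319, FN=83+89+96+80=348 → 319/667 = 0.47826
  6: TP=224, FN=70+78+75+69=292 → 224/516 = 0.43411
  8: TP=291, FN=12+8+9+6=35 → 291/326 = 0.89264
  9: TP=310, FN=18+23+25+17=83 → 310/393 = 0.78880
  3: TP=279, FN=25+26+34+24=109 → 279/388 = 0.71907
Macro-recall = mean = (0.47826 + 0.43411 + 0.89264 + 0.78880 + 0.71907) / 5 = 0.6626

0.6626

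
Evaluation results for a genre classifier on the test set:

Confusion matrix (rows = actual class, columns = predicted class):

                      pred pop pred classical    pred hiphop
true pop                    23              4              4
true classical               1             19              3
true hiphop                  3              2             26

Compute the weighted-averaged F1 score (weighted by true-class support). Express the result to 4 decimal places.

0.7998

Per-class F1 score (2·TP/(2·TP+FP+FN)):
  pop: TP=23, FP=1+3=4, FN=4+4=8 → 46/58 = 0.79310
  classical: TP=19, FP=4+2=6, FN=1+3=4 → 38/48 = 0.79167
  hiphop: TP=26, FP=4+3=7, FN=3+2=5 → 52/64 = 0.81250
Weighted-F1 score = Σ (supportᵢ/N)·F1 scoreᵢ with N=85: (31/85)·0.79310 + (23/85)·0.79167 + (31/85)·0.81250 = 0.7998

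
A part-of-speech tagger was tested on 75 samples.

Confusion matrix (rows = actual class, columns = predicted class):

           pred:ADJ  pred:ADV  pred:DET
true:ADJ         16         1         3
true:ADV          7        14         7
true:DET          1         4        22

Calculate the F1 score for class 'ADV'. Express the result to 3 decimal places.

0.596

Treat 'ADV' as positive and all other classes as negative.
F1 score = 2·TP/(2·TP+FP+FN).
ADV: TP=14, FP=1+4=5, FN=7+7=14 → 28/47 = 0.5957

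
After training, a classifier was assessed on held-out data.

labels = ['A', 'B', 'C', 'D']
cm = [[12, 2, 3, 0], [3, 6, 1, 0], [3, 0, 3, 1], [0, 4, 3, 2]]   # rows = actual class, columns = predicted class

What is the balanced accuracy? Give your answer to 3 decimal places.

Balanced accuracy = mean of per-class recall.
  A: recall = 12/17 = 0.7059
  B: recall = 6/10 = 0.6000
  C: recall = 3/7 = 0.4286
  D: recall = 2/9 = 0.2222
Mean = (0.7059 + 0.6000 + 0.4286 + 0.2222) / 4 = 0.489

0.489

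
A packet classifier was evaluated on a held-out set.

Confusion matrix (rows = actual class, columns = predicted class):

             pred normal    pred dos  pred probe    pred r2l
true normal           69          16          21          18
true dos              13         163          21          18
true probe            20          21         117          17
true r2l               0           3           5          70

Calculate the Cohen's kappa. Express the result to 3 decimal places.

0.600

Observed agreement pₒ = trace/N = 419/592 = 0.7078
Expected agreement pₑ = Σ (rowᵢ·colᵢ)/N² = (124·102 + 215·203 + 175·164 + 78·123)/592² = 0.2699
κ = (pₒ − pₑ)/(1 − pₑ) = (0.7078 − 0.2699)/(1 − 0.2699) = 0.600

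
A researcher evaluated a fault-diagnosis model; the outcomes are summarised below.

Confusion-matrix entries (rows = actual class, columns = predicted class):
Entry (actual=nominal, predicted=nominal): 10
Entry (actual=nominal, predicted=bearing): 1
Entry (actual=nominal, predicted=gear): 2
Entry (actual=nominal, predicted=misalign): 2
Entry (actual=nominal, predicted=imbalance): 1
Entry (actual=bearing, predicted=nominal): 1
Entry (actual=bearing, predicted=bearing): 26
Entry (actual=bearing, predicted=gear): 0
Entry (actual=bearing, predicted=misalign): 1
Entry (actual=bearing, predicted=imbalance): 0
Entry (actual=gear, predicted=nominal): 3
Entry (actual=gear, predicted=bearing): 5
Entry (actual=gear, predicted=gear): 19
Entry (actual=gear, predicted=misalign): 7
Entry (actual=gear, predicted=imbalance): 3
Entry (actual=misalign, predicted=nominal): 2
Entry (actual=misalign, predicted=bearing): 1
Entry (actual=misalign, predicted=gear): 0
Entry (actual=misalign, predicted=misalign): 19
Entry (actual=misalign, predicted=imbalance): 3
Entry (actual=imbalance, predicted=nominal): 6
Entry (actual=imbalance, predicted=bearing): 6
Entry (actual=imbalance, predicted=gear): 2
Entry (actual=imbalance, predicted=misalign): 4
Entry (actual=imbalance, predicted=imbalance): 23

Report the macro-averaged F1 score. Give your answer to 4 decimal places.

Per-class F1 score (2·TP/(2·TP+FP+FN)):
  nominal: TP=10, FP=1+3+2+6=12, FN=1+2+2+1=6 → 20/38 = 0.52632
  bearing: TP=26, FP=1+5+1+6=13, FN=1+0+1+0=2 → 52/67 = 0.77612
  gear: TP=19, FP=2+0+0+2=4, FN=3+5+7+3=18 → 38/60 = 0.63333
  misalign: TP=19, FP=2+1+7+4=14, FN=2+1+0+3=6 → 38/58 = 0.65517
  imbalance: TP=23, FP=1+0+3+3=7, FN=6+6+2+4=18 → 46/71 = 0.64789
Macro-F1 score = mean = (0.52632 + 0.77612 + 0.63333 + 0.65517 + 0.64789) / 5 = 0.6478

0.6478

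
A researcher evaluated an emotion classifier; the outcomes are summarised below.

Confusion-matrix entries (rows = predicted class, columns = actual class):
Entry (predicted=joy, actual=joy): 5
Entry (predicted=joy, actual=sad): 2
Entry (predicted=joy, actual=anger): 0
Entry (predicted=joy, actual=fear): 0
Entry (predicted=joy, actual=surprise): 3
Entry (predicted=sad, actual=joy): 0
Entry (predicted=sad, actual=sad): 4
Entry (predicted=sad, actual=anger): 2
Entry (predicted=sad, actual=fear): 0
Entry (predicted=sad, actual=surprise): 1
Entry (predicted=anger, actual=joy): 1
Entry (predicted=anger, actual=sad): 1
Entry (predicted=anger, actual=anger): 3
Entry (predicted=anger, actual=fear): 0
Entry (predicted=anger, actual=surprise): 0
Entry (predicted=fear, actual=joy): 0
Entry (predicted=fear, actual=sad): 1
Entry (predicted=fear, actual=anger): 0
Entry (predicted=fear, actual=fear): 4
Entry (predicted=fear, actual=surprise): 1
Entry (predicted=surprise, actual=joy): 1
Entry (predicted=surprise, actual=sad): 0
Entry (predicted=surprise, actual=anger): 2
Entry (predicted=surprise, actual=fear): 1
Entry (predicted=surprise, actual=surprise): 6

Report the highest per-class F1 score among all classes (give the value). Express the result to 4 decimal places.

0.7273

Per-class F1 score (2·TP/(2·TP+FP+FN)):
  joy: TP=5, FP=2+0+0+3=5, FN=0+1+0+1=2 → 10/17 = 0.58824
  sad: TP=4, FP=0+2+0+1=3, FN=2+1+1+0=4 → 8/15 = 0.53333
  anger: TP=3, FP=1+1+0+0=2, FN=0+2+0+2=4 → 6/12 = 0.50000
  fear: TP=4, FP=0+1+0+1=2, FN=0+0+0+1=1 → 8/11 = 0.72727
  surprise: TP=6, FP=1+0+2+1=4, FN=3+1+0+1=5 → 12/21 = 0.57143
Highest is class 'fear' with F1 score = 0.7273.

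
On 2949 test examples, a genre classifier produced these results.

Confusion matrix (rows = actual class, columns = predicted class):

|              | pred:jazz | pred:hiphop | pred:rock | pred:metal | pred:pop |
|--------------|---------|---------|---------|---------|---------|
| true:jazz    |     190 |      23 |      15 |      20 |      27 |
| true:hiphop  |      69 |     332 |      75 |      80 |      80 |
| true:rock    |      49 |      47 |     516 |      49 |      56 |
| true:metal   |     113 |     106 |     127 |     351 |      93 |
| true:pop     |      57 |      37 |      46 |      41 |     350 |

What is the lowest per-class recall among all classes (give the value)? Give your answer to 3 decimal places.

Per-class recall (TP/(TP+FN)):
  jazz: TP=190, FN=23+15+20+27=85 → 190/275 = 0.6909
  hiphop: TP=332, FN=69+75+80+80=304 → 332/636 = 0.5220
  rock: TP=516, FN=49+47+49+56=201 → 516/717 = 0.7197
  metal: TP=351, FN=113+106+127+93=439 → 351/790 = 0.4443
  pop: TP=350, FN=57+37+46+41=181 → 350/531 = 0.6591
Lowest is class 'metal' with recall = 0.444.

0.444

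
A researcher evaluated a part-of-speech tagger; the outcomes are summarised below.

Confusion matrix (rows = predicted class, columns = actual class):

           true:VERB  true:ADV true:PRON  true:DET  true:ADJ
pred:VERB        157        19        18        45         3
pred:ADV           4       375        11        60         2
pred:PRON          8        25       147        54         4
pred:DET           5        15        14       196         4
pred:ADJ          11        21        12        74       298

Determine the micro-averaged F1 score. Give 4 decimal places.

0.7415

Micro-averaging pools counts across classes: ΣTP=1173, ΣFP=409, ΣFN=409.
Micro-F1 score = 2·TP/(2·TP+FP+FN) on pooled counts = 0.7415 (equals overall accuracy in single-label multiclass).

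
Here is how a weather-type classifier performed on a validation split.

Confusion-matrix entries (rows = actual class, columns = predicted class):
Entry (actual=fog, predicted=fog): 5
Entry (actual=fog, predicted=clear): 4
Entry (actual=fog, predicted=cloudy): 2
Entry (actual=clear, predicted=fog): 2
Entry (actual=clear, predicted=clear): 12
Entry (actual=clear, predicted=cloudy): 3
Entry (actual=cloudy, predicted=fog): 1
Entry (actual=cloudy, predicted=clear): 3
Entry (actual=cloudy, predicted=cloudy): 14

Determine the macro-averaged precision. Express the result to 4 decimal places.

Per-class precision (TP/(TP+FP)):
  fog: TP=5, FP=2+1=3 → 5/8 = 0.62500
  clear: TP=12, FP=4+3=7 → 12/19 = 0.63158
  cloudy: TP=14, FP=2+3=5 → 14/19 = 0.73684
Macro-precision = mean = (0.62500 + 0.63158 + 0.73684) / 3 = 0.6645

0.6645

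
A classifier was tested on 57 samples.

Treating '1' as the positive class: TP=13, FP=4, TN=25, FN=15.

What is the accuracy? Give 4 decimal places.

Accuracy = (TP+TN)/N = (13+25)/57 = 0.6667

0.6667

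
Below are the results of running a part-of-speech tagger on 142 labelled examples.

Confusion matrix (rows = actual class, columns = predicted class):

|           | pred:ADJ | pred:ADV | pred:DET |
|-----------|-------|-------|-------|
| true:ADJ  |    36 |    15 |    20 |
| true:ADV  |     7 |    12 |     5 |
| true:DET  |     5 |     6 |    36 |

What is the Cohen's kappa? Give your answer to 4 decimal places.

Observed agreement pₒ = trace/N = 84/142 = 0.59155
Expected agreement pₑ = Σ (rowᵢ·colᵢ)/N² = (71·48 + 24·33 + 47·61)/142² = 0.35048
κ = (pₒ − pₑ)/(1 − pₑ) = (0.59155 − 0.35048)/(1 − 0.35048) = 0.3712

0.3712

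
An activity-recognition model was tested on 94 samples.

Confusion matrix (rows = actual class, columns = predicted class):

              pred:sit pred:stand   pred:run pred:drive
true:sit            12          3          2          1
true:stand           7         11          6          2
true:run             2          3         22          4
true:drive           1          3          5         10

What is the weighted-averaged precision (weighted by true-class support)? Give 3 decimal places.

0.583

Per-class precision (TP/(TP+FP)):
  sit: TP=12, FP=7+2+1=10 → 12/22 = 0.5455
  stand: TP=11, FP=3+3+3=9 → 11/20 = 0.5500
  run: TP=22, FP=2+6+5=13 → 22/35 = 0.6286
  drive: TP=10, FP=1+2+4=7 → 10/17 = 0.5882
Weighted-precision = Σ (supportᵢ/N)·precisionᵢ with N=94: (18/94)·0.5455 + (26/94)·0.5500 + (31/94)·0.6286 + (19/94)·0.5882 = 0.583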